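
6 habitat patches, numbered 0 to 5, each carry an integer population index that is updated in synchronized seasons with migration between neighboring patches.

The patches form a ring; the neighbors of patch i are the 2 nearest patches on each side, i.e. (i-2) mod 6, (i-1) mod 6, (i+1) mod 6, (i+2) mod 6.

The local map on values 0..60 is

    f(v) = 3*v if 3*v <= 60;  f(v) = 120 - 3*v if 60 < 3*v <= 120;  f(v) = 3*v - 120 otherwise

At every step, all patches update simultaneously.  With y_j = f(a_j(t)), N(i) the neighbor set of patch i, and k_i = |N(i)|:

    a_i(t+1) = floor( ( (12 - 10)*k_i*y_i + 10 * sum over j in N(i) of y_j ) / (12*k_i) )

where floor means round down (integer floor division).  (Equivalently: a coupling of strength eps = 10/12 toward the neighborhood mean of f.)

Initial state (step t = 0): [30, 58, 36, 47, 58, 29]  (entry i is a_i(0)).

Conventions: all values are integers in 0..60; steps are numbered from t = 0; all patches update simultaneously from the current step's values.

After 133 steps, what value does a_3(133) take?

Answer: a_3(133) = 49
Key observation: The state at step 8, [25, 26, 25, 25, 26, 25], reappears at step 15: the system is in a cycle of period 7 from step 8 on.  Therefore the state at step 133 equals the state at step 8 + ((133 - 8) mod 7) = 14, which is [49, 48, 49, 49, 48, 49].

Derivation:
t=0: [30, 58, 36, 47, 58, 29]
t=1: [36, 29, 35, 35, 29, 38]
t=2: [20, 15, 21, 20, 15, 20]
t=3: [53, 56, 53, 53, 56, 53]
t=4: [42, 40, 42, 42, 40, 42]
t=5: [3, 5, 3, 3, 5, 3]
t=6: [11, 10, 11, 11, 10, 11]
t=7: [31, 32, 31, 31, 32, 31]
t=8: [25, 26, 25, 25, 26, 25]
t=9: [43, 44, 43, 43, 44, 43]
t=10: [10, 9, 10, 10, 9, 10]
t=11: [28, 29, 28, 28, 29, 28]
t=12: [34, 35, 34, 34, 35, 34]
t=13: [16, 17, 16, 16, 17, 16]
t=14: [49, 48, 49, 49, 48, 49]
t=15: [25, 26, 25, 25, 26, 25]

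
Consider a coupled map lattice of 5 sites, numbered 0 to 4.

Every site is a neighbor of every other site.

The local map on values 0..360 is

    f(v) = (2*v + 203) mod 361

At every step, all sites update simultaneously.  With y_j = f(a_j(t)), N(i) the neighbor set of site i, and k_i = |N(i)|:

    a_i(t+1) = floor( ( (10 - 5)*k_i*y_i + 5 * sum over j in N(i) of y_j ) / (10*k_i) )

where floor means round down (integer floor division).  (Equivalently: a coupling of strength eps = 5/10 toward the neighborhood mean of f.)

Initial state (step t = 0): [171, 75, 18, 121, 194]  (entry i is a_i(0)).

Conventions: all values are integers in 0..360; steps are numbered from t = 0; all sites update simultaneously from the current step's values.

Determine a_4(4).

Simulating step by step:
t=0: [171, 75, 18, 121, 194]
t=1: [205, 268, 225, 167, 222]
t=2: [222, 134, 237, 193, 235]
t=3: [263, 197, 275, 242, 273]
t=4: [81, 166, 90, 200, 88]

Answer: a_4(4) = 88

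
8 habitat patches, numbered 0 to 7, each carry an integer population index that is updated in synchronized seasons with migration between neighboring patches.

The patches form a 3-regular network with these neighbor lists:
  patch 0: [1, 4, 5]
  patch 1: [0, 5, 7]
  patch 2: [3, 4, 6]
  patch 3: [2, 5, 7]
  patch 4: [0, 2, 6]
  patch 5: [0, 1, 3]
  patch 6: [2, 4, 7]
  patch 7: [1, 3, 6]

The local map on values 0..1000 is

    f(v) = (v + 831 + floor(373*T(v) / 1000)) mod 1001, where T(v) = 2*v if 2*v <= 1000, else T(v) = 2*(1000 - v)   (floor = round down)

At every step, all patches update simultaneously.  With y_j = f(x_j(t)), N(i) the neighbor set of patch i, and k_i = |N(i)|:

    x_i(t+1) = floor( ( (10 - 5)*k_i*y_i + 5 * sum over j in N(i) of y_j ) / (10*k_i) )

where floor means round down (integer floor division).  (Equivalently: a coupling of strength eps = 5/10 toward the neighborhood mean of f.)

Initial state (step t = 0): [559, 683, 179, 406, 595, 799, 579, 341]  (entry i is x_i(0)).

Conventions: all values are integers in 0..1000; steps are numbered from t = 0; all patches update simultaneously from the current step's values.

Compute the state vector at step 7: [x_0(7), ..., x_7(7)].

Answer: [771, 771, 771, 771, 771, 771, 771, 771]

Derivation:
t=0: [559, 683, 179, 406, 595, 799, 579, 341]
t=1: [734, 694, 402, 493, 627, 723, 577, 547]
t=2: [755, 748, 623, 679, 703, 746, 691, 717]
t=3: [764, 764, 742, 750, 752, 762, 749, 756]
t=4: [769, 769, 765, 766, 766, 768, 766, 767]
t=5: [770, 770, 770, 770, 770, 770, 770, 770]
t=6: [771, 771, 771, 771, 771, 771, 771, 771]
t=7: [771, 771, 771, 771, 771, 771, 771, 771]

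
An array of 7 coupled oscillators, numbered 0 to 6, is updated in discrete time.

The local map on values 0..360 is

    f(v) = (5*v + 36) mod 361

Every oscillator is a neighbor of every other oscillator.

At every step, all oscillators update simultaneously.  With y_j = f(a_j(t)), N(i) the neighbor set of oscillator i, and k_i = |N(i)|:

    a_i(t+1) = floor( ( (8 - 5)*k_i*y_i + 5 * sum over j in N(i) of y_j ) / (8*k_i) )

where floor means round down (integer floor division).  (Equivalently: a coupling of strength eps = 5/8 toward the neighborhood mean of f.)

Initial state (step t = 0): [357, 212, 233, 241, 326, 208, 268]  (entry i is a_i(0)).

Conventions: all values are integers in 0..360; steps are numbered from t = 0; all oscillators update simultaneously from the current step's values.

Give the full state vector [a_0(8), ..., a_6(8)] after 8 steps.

Simulating step by step:
t=0: [357, 212, 233, 241, 326, 208, 268]
t=1: [126, 125, 154, 165, 182, 218, 201]
t=2: [229, 228, 170, 184, 207, 158, 233]
t=3: [147, 146, 165, 184, 215, 149, 152]
t=4: [78, 77, 102, 128, 72, 81, 85]
t=5: [105, 103, 137, 172, 96, 109, 114]
t=6: [215, 212, 258, 207, 202, 220, 227]
t=7: [121, 117, 180, 208, 202, 128, 138]
t=8: [258, 252, 240, 278, 270, 267, 183]

Answer: [258, 252, 240, 278, 270, 267, 183]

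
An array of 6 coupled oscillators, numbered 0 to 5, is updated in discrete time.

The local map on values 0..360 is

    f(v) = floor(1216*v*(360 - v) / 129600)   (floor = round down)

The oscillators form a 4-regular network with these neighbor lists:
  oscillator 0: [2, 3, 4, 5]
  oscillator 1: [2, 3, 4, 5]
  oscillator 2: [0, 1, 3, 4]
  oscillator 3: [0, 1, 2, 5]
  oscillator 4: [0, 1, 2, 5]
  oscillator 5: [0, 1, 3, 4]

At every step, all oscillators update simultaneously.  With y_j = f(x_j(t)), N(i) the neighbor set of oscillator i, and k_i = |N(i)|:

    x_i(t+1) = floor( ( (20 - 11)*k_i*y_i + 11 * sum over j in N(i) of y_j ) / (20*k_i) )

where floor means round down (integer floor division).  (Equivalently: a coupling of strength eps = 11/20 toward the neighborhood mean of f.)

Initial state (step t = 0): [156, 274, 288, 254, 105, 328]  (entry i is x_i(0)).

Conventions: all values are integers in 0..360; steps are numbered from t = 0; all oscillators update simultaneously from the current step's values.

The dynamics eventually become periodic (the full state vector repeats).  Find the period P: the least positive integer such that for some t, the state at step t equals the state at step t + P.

Simulating step by step:
t=0: [156, 274, 288, 254, 105, 328]
t=1: [243, 208, 227, 224, 224, 184]
t=2: [278, 292, 283, 286, 286, 292]
t=3: [203, 191, 201, 197, 197, 193]
t=4: [299, 301, 299, 300, 300, 301]
t=5: [169, 167, 169, 168, 168, 167]
t=6: [302, 302, 302, 302, 302, 302]
t=7: [164, 164, 164, 164, 164, 164]
t=8: [301, 301, 301, 301, 301, 301]
t=9: [166, 166, 166, 166, 166, 166]
t=10: [302, 302, 302, 302, 302, 302]

Answer: 4
Key observation: The state at step 6, [302, 302, 302, 302, 302, 302], reappears at step 10 — and no state repeats earlier — so the cycle the system enters has period 4.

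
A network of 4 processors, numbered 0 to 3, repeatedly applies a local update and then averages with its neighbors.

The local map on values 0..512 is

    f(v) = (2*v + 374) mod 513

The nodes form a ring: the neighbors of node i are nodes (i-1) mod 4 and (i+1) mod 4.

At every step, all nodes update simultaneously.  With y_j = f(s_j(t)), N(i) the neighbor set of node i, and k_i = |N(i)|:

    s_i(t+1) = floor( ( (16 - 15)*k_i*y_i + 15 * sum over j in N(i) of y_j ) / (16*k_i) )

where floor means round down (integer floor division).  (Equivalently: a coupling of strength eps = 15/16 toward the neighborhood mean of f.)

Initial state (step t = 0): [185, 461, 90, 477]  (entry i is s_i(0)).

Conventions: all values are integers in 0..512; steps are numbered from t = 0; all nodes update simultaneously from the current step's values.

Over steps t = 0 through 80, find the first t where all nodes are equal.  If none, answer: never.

Simulating step by step:
t=0: [185, 461, 90, 477]  (not all equal)
t=1: [282, 144, 270, 146]  (not all equal)
t=2: [168, 396, 166, 396]  (not all equal)
t=3: [143, 191, 143, 191]  (not all equal)
t=4: [237, 153, 237, 153]  (not all equal)
t=5: [177, 324, 177, 324]  (not all equal)
t=6: [490, 233, 490, 233]  (not all equal)
t=7: [327, 327, 327, 327]  (all equal)

Answer: 7
Key observation: Synchronization is absorbing here: once all nodes are equal they stay equal, and step 7 is the first all-equal step.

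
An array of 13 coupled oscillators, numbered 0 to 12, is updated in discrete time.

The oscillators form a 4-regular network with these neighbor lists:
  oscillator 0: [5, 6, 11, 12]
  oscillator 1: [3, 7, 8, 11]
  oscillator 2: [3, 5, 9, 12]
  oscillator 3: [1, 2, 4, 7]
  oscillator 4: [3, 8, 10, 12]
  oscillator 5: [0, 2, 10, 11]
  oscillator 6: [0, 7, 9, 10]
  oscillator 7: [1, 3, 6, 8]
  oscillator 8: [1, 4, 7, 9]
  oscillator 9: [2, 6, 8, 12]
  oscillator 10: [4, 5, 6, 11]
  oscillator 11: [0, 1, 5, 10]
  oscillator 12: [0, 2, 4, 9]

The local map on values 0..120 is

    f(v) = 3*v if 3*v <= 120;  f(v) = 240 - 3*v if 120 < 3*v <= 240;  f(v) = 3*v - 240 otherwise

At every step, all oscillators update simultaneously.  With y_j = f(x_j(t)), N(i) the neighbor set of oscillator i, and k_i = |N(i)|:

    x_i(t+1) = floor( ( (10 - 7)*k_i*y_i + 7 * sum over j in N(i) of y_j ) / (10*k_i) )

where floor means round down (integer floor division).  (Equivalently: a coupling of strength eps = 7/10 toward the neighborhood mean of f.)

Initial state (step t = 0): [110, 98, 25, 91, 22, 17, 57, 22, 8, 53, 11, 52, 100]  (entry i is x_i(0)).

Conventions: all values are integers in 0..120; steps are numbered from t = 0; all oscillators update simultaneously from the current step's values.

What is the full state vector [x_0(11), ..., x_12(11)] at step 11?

Answer: [89, 68, 78, 68, 74, 88, 75, 63, 66, 73, 81, 86, 83]

Derivation:
t=0: [110, 98, 25, 91, 22, 17, 57, 22, 8, 53, 11, 52, 100]
t=1: [73, 52, 61, 55, 46, 64, 67, 51, 53, 64, 57, 65, 72]
t=2: [33, 75, 51, 80, 74, 48, 51, 74, 80, 49, 61, 52, 47]
t=3: [93, 22, 76, 24, 32, 86, 72, 23, 25, 75, 66, 71, 81]
t=4: [24, 62, 22, 64, 62, 26, 36, 62, 65, 24, 41, 36, 29]
t=5: [88, 60, 69, 54, 68, 86, 87, 60, 54, 75, 96, 88, 72]
t=6: [22, 60, 33, 56, 50, 27, 32, 59, 53, 31, 31, 33, 26]
t=7: [81, 73, 86, 76, 83, 86, 83, 72, 77, 89, 91, 82, 84]
t=8: [8, 15, 17, 16, 14, 15, 17, 16, 16, 16, 17, 14, 13]
t=9: [38, 46, 46, 46, 45, 42, 45, 48, 46, 47, 46, 41, 40]
t=10: [114, 103, 106, 101, 106, 110, 103, 100, 100, 104, 107, 110, 109]
t=11: [89, 68, 78, 68, 74, 88, 75, 63, 66, 73, 81, 86, 83]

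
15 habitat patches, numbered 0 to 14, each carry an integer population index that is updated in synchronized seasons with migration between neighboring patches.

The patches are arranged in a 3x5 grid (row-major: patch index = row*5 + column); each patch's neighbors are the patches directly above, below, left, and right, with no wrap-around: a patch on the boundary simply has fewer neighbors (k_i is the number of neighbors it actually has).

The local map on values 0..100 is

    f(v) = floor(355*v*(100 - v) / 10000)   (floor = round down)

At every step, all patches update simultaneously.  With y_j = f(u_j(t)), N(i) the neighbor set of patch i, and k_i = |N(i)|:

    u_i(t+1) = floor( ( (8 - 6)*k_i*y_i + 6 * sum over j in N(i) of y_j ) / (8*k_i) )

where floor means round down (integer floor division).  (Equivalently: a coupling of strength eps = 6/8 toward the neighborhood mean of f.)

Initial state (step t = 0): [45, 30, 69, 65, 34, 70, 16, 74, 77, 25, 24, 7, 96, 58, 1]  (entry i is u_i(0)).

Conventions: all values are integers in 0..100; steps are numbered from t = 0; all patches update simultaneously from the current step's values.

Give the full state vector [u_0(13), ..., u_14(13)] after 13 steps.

Answer: [48, 50, 48, 47, 46, 48, 48, 48, 46, 46, 47, 47, 46, 46, 45]

Derivation:
t=0: [45, 30, 69, 65, 34, 70, 16, 74, 77, 25, 24, 7, 96, 58, 1]
t=1: [77, 70, 74, 74, 74, 68, 56, 53, 71, 52, 52, 36, 47, 41, 57]
t=2: [72, 72, 74, 69, 75, 78, 81, 81, 79, 79, 81, 86, 85, 83, 86]
t=3: [66, 66, 67, 66, 66, 59, 56, 55, 58, 56, 51, 48, 47, 48, 51]
t=4: [81, 80, 80, 80, 82, 84, 85, 85, 85, 85, 86, 87, 87, 87, 87]
t=5: [52, 52, 53, 52, 50, 47, 46, 46, 46, 45, 43, 41, 41, 41, 41]
t=6: [88, 88, 88, 88, 87, 87, 87, 87, 87, 87, 86, 86, 85, 85, 85]
t=7: [38, 37, 37, 38, 38, 39, 39, 40, 40, 41, 41, 42, 43, 43, 43]
t=8: [83, 82, 83, 83, 83, 84, 84, 84, 85, 85, 85, 85, 86, 86, 86]
t=9: [49, 49, 49, 48, 48, 47, 47, 46, 45, 45, 45, 44, 44, 42, 43]
t=10: [88, 88, 88, 87, 87, 87, 87, 87, 87, 87, 87, 87, 87, 86, 86]
t=11: [38, 37, 38, 39, 40, 39, 39, 39, 40, 40, 40, 40, 40, 41, 41]
t=12: [83, 83, 83, 84, 84, 84, 83, 84, 84, 85, 84, 84, 84, 85, 85]
t=13: [48, 50, 48, 47, 46, 48, 48, 48, 46, 46, 47, 47, 46, 46, 45]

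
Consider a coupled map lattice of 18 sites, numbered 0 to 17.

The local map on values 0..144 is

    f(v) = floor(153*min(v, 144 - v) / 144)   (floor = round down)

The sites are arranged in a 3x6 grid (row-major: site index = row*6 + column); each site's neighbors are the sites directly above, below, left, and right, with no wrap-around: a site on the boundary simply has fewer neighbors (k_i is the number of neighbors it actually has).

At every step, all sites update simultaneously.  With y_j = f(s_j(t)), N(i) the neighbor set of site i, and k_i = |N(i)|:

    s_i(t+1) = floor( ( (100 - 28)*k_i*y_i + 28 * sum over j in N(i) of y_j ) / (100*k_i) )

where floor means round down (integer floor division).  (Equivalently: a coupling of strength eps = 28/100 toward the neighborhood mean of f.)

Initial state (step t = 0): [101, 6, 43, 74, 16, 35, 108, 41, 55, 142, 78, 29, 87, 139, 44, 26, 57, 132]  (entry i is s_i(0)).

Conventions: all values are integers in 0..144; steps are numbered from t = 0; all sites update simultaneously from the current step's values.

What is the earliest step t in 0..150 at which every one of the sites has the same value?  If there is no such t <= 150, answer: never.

Answer: never
Key observation: The state at step 21 reappears at step 23 — the system is in a cycle of period 2 from step 21 on.  No step 0..23 is synchronized, and the cycle repeats forever, so no step up to 150 (or ever) has all sites equal.

Derivation:
t=0: [101, 6, 43, 74, 16, 35, 108, 41, 55, 142, 78, 29, 87, 139, 44, 26, 57, 132]  (not all equal)
t=1: [38, 16, 45, 59, 29, 33, 41, 38, 51, 17, 58, 32, 49, 17, 41, 29, 53, 21]  (not all equal)
t=2: [37, 24, 46, 53, 36, 34, 43, 38, 49, 27, 53, 35, 45, 25, 40, 32, 50, 28]  (not all equal)
t=3: [37, 29, 46, 50, 41, 36, 44, 39, 48, 34, 51, 37, 43, 30, 40, 35, 49, 33]  (not all equal)
t=4: [38, 33, 47, 50, 44, 38, 44, 40, 48, 39, 50, 39, 43, 34, 41, 38, 49, 37]  (not all equal)
t=5: [40, 37, 48, 50, 46, 40, 44, 42, 48, 43, 50, 41, 43, 38, 42, 41, 49, 41]  (not all equal)
t=6: [42, 40, 50, 51, 48, 42, 45, 44, 49, 46, 51, 43, 44, 41, 44, 44, 50, 44]  (not all equal)
t=7: [44, 43, 51, 53, 50, 45, 46, 46, 50, 48, 52, 45, 45, 43, 46, 46, 51, 46]  (not all equal)
t=8: [46, 46, 53, 55, 52, 47, 47, 47, 52, 51, 53, 47, 46, 45, 48, 48, 52, 48]  (not all equal)
t=9: [48, 48, 55, 57, 54, 49, 48, 49, 54, 54, 55, 49, 48, 47, 51, 51, 54, 51]  (not all equal)
t=10: [51, 51, 57, 59, 56, 52, 51, 52, 56, 57, 57, 52, 50, 49, 53, 54, 56, 54]  (not all equal)
t=11: [54, 54, 59, 61, 59, 55, 54, 54, 58, 59, 59, 55, 53, 52, 56, 57, 58, 57]  (not all equal)
t=12: [57, 57, 61, 63, 61, 58, 56, 57, 60, 61, 61, 58, 56, 55, 58, 60, 60, 59]  (not all equal)
t=13: [59, 60, 63, 65, 63, 61, 59, 60, 62, 64, 63, 61, 58, 58, 61, 62, 63, 62]  (not all equal)
t=14: [62, 63, 65, 68, 66, 64, 62, 62, 65, 67, 66, 64, 61, 61, 63, 65, 65, 65]  (not all equal)
t=15: [65, 66, 69, 71, 70, 68, 64, 65, 68, 70, 69, 68, 64, 64, 66, 68, 69, 68]  (not all equal)
t=16: [69, 70, 72, 74, 73, 72, 68, 69, 71, 73, 73, 72, 68, 68, 70, 72, 72, 72]  (not all equal)
t=17: [73, 74, 75, 74, 75, 75, 72, 73, 74, 75, 75, 75, 72, 72, 74, 75, 75, 76]  (not all equal)
t=18: [75, 74, 73, 73, 73, 73, 75, 75, 73, 73, 73, 72, 76, 75, 74, 73, 72, 72]  (not all equal)
t=19: [73, 73, 74, 75, 75, 75, 72, 73, 74, 75, 75, 75, 72, 73, 74, 75, 75, 76]  (not all equal)
t=20: [75, 74, 74, 73, 73, 73, 75, 75, 74, 73, 73, 72, 75, 75, 74, 73, 72, 72]  (not all equal)
t=21: [73, 73, 74, 74, 75, 75, 73, 73, 74, 74, 75, 75, 73, 73, 74, 75, 75, 76]  (not all equal)
t=22: [75, 74, 74, 73, 73, 73, 75, 74, 74, 73, 73, 72, 75, 74, 74, 73, 72, 72]  (not all equal)
t=23: [73, 73, 74, 74, 75, 75, 73, 73, 74, 74, 75, 75, 73, 73, 74, 75, 75, 76]  (not all equal)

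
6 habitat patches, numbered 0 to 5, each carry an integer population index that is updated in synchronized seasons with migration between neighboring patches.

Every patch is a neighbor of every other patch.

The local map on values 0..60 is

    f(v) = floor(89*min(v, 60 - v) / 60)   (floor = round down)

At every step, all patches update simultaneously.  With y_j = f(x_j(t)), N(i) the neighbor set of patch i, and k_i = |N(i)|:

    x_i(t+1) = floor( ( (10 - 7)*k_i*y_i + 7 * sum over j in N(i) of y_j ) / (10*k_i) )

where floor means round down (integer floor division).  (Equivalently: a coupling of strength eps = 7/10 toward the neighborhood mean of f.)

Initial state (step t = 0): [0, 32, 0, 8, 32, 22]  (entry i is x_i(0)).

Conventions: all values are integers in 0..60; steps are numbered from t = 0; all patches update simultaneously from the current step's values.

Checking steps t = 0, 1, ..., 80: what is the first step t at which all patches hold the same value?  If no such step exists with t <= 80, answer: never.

Simulating step by step:
t=0: [0, 32, 0, 8, 32, 22]  (not all equal)
t=1: [17, 24, 17, 19, 24, 22]  (not all equal)
t=2: [29, 30, 29, 29, 30, 30]  (not all equal)
t=3: [43, 43, 43, 43, 43, 43]  (all equal)

Answer: 3
Key observation: Synchronization is absorbing here: once all patches are equal they stay equal, and step 3 is the first all-equal step.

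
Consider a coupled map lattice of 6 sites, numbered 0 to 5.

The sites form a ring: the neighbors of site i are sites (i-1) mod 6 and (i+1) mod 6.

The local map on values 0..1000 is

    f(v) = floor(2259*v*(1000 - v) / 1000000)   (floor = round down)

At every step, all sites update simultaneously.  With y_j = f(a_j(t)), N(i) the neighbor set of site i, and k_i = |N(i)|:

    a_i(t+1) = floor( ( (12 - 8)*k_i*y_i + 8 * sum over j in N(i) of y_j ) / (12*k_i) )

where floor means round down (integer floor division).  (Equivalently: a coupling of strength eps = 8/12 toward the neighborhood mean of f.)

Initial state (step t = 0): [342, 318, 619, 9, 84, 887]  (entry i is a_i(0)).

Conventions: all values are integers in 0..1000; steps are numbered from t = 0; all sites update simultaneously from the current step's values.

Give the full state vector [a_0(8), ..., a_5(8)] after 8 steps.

Simulating step by step:
t=0: [342, 318, 619, 9, 84, 887]
t=1: [407, 509, 347, 241, 139, 302]
t=2: [528, 540, 496, 398, 386, 430]
t=3: [558, 562, 555, 546, 543, 550]
t=4: [557, 556, 557, 558, 559, 558]
t=5: [557, 557, 557, 556, 556, 556]
t=6: [557, 557, 557, 557, 557, 557]
t=7: [557, 557, 557, 557, 557, 557]
t=8: [557, 557, 557, 557, 557, 557]

Answer: [557, 557, 557, 557, 557, 557]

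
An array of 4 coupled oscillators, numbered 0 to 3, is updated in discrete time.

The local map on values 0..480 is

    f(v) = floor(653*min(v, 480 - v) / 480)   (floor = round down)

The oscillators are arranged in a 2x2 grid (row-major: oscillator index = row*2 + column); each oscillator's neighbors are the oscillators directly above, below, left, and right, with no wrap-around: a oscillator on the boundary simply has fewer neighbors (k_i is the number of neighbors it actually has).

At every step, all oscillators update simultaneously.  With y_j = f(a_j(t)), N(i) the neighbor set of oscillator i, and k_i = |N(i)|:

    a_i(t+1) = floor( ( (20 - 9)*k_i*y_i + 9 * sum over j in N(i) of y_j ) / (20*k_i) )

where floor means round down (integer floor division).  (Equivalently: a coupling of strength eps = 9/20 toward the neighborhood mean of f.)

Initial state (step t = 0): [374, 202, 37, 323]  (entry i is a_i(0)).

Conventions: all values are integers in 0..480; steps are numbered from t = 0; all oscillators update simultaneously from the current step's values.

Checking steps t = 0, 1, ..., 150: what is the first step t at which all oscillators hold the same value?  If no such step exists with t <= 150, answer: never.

Simulating step by step:
t=0: [374, 202, 37, 323]  (not all equal)
t=1: [152, 231, 107, 190]  (not all equal)
t=2: [216, 277, 184, 245]  (not all equal)
t=3: [279, 289, 275, 293]  (not all equal)
t=4: [270, 261, 271, 260]  (not all equal)
t=5: [287, 294, 287, 295]  (not all equal)
t=6: [259, 254, 259, 253]  (not all equal)
t=7: [301, 305, 301, 305]  (not all equal)
t=8: [241, 239, 241, 239]  (not all equal)
t=9: [325, 325, 325, 325]  (all equal)

Answer: 9
Key observation: Synchronization is absorbing here: once all oscillators are equal they stay equal, and step 9 is the first all-equal step.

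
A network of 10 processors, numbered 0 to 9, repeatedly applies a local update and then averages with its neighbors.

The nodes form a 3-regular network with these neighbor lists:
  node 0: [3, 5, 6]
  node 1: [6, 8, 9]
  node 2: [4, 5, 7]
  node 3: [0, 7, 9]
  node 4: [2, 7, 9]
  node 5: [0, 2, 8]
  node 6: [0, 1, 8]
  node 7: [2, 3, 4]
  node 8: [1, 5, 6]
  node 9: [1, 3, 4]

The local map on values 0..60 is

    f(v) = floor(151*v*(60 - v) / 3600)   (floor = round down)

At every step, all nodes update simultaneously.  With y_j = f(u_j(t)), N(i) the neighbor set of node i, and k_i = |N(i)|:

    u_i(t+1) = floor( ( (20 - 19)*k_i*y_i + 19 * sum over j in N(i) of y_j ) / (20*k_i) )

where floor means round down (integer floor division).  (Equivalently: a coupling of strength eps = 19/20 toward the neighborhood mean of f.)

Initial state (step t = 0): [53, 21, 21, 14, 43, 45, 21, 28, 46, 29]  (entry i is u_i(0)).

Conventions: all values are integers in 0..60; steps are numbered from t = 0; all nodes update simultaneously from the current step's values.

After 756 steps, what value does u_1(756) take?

Answer: u_1(756) = 36
Key observation: The state at step 4, [36, 36, 36, 36, 36, 36, 36, 36, 36, 36], reappears at step 5: the system is in a cycle of period 1 from step 4 on.  Therefore the state at step 756 equals the state at step 4 + ((756 - 4) mod 1) = 4, which is [36, 36, 36, 36, 36, 36, 36, 36, 36, 36].

Derivation:
t=0: [53, 21, 21, 14, 43, 45, 21, 28, 46, 29]
t=1: [28, 32, 31, 29, 35, 25, 25, 30, 31, 30]
t=2: [36, 36, 36, 37, 36, 36, 36, 36, 36, 36]
t=3: [35, 36, 36, 35, 36, 36, 36, 35, 36, 35]
t=4: [36, 36, 36, 36, 36, 36, 36, 36, 36, 36]
t=5: [36, 36, 36, 36, 36, 36, 36, 36, 36, 36]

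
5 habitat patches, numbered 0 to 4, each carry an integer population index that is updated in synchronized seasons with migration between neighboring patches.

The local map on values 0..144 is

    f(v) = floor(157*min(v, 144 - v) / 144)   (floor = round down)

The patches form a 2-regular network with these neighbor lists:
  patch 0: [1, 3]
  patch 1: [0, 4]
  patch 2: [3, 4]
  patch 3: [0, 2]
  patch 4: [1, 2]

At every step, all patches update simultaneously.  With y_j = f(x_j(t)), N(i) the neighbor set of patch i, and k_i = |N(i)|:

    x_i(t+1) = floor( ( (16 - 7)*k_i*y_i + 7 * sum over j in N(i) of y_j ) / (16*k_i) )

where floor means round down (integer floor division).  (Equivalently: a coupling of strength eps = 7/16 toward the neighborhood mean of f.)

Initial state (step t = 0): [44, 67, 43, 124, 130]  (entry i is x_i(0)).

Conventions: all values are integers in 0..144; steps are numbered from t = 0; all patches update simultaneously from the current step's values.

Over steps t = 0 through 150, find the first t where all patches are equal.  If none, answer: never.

Answer: 11
Key observation: Synchronization is absorbing here: once all patches are equal they stay equal, and step 11 is the first all-equal step.

Derivation:
t=0: [44, 67, 43, 124, 130]  (not all equal)
t=1: [47, 54, 33, 32, 34]  (not all equal)
t=2: [48, 51, 35, 37, 41]  (not all equal)
t=3: [50, 51, 39, 42, 45]  (not all equal)
t=4: [52, 53, 44, 46, 48]  (not all equal)
t=5: [54, 55, 48, 50, 52]  (not all equal)
t=6: [57, 58, 53, 54, 55]  (not all equal)
t=7: [61, 61, 57, 58, 59]  (not all equal)
t=8: [65, 65, 62, 63, 64]  (not all equal)
t=9: [69, 69, 67, 68, 68]  (not all equal)
t=10: [74, 74, 73, 74, 74]  (not all equal)
t=11: [76, 76, 76, 76, 76]  (all equal)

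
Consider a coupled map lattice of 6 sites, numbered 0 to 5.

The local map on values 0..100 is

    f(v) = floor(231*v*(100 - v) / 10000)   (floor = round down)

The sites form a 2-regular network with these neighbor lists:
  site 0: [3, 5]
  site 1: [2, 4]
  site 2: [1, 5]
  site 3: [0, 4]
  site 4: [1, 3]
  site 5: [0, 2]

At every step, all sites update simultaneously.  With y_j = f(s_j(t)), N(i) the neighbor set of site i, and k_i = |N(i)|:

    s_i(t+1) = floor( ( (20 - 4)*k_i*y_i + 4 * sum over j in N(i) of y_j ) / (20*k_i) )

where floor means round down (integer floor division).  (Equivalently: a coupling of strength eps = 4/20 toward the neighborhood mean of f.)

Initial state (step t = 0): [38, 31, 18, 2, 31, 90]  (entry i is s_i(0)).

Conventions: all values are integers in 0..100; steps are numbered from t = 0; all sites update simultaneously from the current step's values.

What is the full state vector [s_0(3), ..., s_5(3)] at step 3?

Simulating step by step:
t=0: [38, 31, 18, 2, 31, 90]
t=1: [45, 47, 34, 13, 44, 24]
t=2: [52, 56, 50, 32, 53, 44]
t=3: [56, 56, 56, 51, 56, 56]

Answer: [56, 56, 56, 51, 56, 56]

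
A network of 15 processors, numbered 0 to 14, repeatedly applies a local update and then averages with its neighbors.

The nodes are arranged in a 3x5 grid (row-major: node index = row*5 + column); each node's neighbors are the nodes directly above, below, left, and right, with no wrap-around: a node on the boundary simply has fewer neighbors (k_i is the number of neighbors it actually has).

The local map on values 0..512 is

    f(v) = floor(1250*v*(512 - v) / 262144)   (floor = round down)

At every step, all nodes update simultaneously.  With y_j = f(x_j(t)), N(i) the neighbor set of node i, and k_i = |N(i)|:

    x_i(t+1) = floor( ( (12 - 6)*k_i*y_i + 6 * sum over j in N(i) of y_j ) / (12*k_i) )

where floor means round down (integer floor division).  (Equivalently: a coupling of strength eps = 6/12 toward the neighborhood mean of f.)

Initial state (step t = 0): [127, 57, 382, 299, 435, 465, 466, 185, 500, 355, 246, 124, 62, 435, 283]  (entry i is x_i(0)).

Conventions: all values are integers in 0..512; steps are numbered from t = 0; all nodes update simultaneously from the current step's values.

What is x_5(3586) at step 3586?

Simulating step by step:
t=0: [127, 57, 382, 299, 435, 465, 466, 185, 500, 355, 246, 124, 62, 435, 283]
t=1: [173, 156, 237, 222, 221, 159, 144, 206, 140, 215, 239, 205, 179, 157, 260]
t=2: [272, 272, 300, 297, 305, 273, 267, 286, 270, 296, 297, 291, 286, 273, 298]
t=3: [311, 309, 305, 304, 302, 309, 310, 308, 308, 304, 306, 306, 308, 309, 305]
t=4: [298, 299, 300, 300, 301, 298, 298, 299, 299, 300, 299, 299, 299, 299, 300]
t=5: [303, 303, 303, 302, 302, 303, 303, 303, 303, 302, 303, 303, 303, 303, 303]
t=6: [301, 301, 301, 301, 302, 301, 301, 301, 301, 301, 301, 301, 301, 301, 301]
t=7: [302, 302, 302, 302, 302, 302, 302, 302, 302, 302, 302, 302, 302, 302, 302]
t=8: [302, 302, 302, 302, 302, 302, 302, 302, 302, 302, 302, 302, 302, 302, 302]

Answer: x_5(3586) = 302
Key observation: The state at step 7, [302, 302, 302, 302, 302, 302, 302, 302, 302, 302, 302, 302, 302, 302, 302], reappears at step 8: the system is in a cycle of period 1 from step 7 on.  Therefore the state at step 3586 equals the state at step 7 + ((3586 - 7) mod 1) = 7, which is [302, 302, 302, 302, 302, 302, 302, 302, 302, 302, 302, 302, 302, 302, 302].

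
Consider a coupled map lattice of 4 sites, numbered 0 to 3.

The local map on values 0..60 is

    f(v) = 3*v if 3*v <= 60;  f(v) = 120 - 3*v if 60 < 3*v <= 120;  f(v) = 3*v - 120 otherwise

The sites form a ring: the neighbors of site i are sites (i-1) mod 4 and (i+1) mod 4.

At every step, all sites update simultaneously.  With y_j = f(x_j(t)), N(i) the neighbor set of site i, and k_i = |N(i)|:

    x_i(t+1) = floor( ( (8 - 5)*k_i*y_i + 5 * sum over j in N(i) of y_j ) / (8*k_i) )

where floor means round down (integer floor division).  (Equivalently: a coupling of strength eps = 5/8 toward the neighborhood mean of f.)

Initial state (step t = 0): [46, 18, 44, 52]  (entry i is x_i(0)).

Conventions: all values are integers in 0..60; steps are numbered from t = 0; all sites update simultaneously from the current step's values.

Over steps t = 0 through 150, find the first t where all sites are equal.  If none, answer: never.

Answer: never
Key observation: The state at step 16 reappears at step 18 — the system is in a cycle of period 2 from step 16 on.  No step 0..18 is synchronized, and the cycle repeats forever, so no step up to 150 (or ever) has all sites equal.

Derivation:
t=0: [46, 18, 44, 52]  (not all equal)
t=1: [34, 29, 32, 22]  (not all equal)
t=2: [33, 25, 36, 33]  (not all equal)
t=3: [28, 27, 25, 18]  (not all equal)
t=4: [42, 39, 45, 45]  (not all equal)
t=5: [7, 7, 11, 12]  (not all equal)
t=6: [25, 24, 30, 30]  (not all equal)
t=7: [41, 41, 35, 34]  (not all equal)
t=8: [7, 6, 12, 12]  (not all equal)
t=9: [24, 24, 30, 31]  (not all equal)
t=10: [41, 42, 34, 34]  (not all equal)
t=11: [8, 8, 14, 13]  (not all equal)
t=12: [28, 29, 35, 35]  (not all equal)
t=13: [28, 28, 20, 21]  (not all equal)
t=14: [42, 43, 51, 51]  (not all equal)
t=15: [15, 15, 25, 24]  (not all equal)
t=16: [45, 45, 45, 46]  (not all equal)
t=17: [15, 15, 15, 16]  (not all equal)
t=18: [45, 45, 45, 46]  (not all equal)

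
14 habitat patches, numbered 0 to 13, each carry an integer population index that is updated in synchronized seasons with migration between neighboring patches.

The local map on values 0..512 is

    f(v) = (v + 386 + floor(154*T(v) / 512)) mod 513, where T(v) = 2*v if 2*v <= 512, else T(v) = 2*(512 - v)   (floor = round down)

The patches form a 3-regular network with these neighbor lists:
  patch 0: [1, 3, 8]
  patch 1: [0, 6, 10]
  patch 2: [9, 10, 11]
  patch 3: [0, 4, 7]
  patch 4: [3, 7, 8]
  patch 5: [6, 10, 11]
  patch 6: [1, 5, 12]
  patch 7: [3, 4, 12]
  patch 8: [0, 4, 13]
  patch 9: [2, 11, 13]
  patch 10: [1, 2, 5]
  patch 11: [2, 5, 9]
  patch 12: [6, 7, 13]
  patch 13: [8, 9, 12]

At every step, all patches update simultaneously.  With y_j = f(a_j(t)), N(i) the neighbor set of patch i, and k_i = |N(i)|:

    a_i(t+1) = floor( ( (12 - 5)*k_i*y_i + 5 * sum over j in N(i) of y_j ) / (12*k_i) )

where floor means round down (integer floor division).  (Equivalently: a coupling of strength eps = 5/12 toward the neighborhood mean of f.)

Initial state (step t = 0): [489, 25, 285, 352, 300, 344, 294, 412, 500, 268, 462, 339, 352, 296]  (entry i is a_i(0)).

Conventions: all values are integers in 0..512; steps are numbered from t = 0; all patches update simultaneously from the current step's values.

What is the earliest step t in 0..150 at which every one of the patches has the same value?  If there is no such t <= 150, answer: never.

Answer: 6
Key observation: Synchronization is absorbing here: once all patches are equal they stay equal, and step 6 is the first all-equal step.

Derivation:
t=0: [489, 25, 285, 352, 300, 344, 294, 412, 500, 268, 462, 339, 352, 296]  (not all equal)
t=1: [375, 392, 305, 328, 320, 321, 321, 332, 356, 293, 357, 309, 317, 311]  (not all equal)
t=2: [327, 330, 304, 313, 311, 309, 311, 311, 318, 299, 319, 303, 307, 305]  (not all equal)
t=3: [309, 310, 302, 305, 304, 304, 304, 304, 306, 300, 307, 301, 303, 302]  (not all equal)
t=4: [303, 303, 301, 302, 302, 301, 302, 301, 302, 300, 302, 300, 301, 301]  (not all equal)
t=5: [301, 301, 300, 300, 300, 300, 300, 300, 300, 300, 300, 300, 300, 300]  (not all equal)
t=6: [300, 300, 300, 300, 300, 300, 300, 300, 300, 300, 300, 300, 300, 300]  (all equal)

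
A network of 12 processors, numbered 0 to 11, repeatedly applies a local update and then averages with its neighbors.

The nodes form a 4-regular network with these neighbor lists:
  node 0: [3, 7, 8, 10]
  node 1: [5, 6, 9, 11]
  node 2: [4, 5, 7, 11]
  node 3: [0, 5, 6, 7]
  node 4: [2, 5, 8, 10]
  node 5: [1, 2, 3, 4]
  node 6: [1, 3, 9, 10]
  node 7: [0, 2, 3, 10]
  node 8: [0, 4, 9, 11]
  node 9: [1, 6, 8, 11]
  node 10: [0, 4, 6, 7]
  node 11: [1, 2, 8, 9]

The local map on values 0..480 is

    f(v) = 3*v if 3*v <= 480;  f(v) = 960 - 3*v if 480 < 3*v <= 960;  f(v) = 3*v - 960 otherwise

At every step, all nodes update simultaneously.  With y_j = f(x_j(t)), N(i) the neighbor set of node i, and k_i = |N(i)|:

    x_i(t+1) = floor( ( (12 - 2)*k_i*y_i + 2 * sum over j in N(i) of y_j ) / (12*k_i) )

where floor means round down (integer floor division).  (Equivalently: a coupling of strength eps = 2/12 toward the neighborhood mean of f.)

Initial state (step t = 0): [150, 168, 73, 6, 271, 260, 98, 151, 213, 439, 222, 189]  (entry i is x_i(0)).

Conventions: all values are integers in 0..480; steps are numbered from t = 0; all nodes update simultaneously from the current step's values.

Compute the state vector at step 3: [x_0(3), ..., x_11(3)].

Simulating step by step:
t=0: [150, 168, 73, 6, 271, 260, 98, 151, 213, 439, 222, 189]
t=1: [420, 431, 231, 72, 164, 185, 291, 418, 323, 358, 301, 383]
t=2: [274, 310, 279, 225, 420, 391, 102, 280, 52, 120, 95, 187]
t=3: [150, 78, 145, 269, 282, 208, 295, 134, 179, 337, 273, 360]

Answer: [150, 78, 145, 269, 282, 208, 295, 134, 179, 337, 273, 360]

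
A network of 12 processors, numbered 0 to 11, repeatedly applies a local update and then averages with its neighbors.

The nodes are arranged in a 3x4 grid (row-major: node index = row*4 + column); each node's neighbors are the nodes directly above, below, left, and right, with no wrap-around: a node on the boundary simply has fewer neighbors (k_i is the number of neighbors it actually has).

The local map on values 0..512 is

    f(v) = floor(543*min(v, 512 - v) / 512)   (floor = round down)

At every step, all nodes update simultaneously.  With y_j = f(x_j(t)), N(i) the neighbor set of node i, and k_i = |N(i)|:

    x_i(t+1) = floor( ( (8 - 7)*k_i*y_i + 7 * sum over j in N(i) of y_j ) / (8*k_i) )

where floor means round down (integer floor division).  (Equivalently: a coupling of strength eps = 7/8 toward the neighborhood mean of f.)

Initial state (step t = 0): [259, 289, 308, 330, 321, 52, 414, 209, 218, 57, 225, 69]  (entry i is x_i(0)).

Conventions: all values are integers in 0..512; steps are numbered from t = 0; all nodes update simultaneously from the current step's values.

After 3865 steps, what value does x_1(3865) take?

Answer: x_1(3865) = 255
Key observation: The state at step 14, [270, 270, 270, 270, 270, 270, 270, 270, 270, 270, 270, 270], reappears at step 18: the system is in a cycle of period 4 from step 14 on.  Therefore the state at step 3865 equals the state at step 14 + ((3865 - 14) mod 4) = 17, which is [255, 255, 255, 255, 255, 255, 255, 255, 255, 255, 255, 255].

Derivation:
t=0: [259, 289, 308, 330, 321, 52, 414, 209, 218, 57, 225, 69]
t=1: [225, 186, 182, 215, 186, 138, 172, 135, 143, 160, 98, 209]
t=2: [202, 192, 201, 175, 180, 181, 150, 201, 179, 137, 179, 135]
t=3: [198, 205, 186, 209, 197, 176, 196, 168, 170, 184, 154, 193]
t=4: [212, 199, 212, 191, 193, 204, 184, 206, 198, 178, 197, 174]
t=5: [209, 220, 205, 218, 214, 201, 213, 196, 197, 208, 191, 209]
t=6: [228, 219, 228, 214, 215, 224, 211, 223, 221, 209, 219, 206]
t=7: [231, 238, 228, 236, 236, 227, 234, 224, 225, 232, 222, 232]
t=8: [250, 242, 248, 240, 241, 247, 239, 246, 246, 238, 245, 237]
t=9: [256, 262, 255, 260, 261, 254, 259, 253, 254, 259, 252, 258]
t=10: [266, 269, 267, 268, 269, 267, 268, 268, 267, 268, 268, 267]
t=11: [257, 259, 257, 258, 259, 257, 258, 258, 257, 258, 258, 258]
t=12: [268, 269, 268, 269, 269, 268, 269, 269, 268, 269, 269, 269]
t=13: [257, 257, 257, 257, 257, 257, 257, 257, 257, 257, 257, 257]
t=14: [270, 270, 270, 270, 270, 270, 270, 270, 270, 270, 270, 270]
t=15: [256, 256, 256, 256, 256, 256, 256, 256, 256, 256, 256, 256]
t=16: [271, 271, 271, 271, 271, 271, 271, 271, 271, 271, 271, 271]
t=17: [255, 255, 255, 255, 255, 255, 255, 255, 255, 255, 255, 255]
t=18: [270, 270, 270, 270, 270, 270, 270, 270, 270, 270, 270, 270]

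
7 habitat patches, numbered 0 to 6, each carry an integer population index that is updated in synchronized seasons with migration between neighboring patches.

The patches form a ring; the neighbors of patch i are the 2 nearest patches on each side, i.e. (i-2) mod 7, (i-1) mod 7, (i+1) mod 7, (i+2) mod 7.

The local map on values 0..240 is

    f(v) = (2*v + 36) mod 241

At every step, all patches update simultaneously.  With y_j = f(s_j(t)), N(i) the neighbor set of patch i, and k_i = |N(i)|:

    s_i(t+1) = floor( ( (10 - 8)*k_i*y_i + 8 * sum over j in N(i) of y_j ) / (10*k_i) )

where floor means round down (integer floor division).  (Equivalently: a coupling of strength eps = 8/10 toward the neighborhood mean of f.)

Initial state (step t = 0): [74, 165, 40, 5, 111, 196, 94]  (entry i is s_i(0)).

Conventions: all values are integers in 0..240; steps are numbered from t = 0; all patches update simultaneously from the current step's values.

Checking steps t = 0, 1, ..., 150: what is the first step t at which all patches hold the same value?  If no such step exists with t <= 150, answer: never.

Simulating step by step:
t=0: [74, 165, 40, 5, 111, 196, 94]  (not all equal)
t=1: [167, 139, 97, 98, 118, 131, 147]  (not all equal)
t=2: [115, 150, 139, 124, 127, 107, 75]  (not all equal)
t=3: [77, 84, 57, 53, 72, 62, 72]  (not all equal)
t=4: [176, 173, 173, 167, 162, 170, 182]  (not all equal)
t=5: [144, 143, 135, 133, 136, 137, 140]  (not all equal)
t=6: [74, 73, 71, 68, 67, 71, 75]  (not all equal)
t=7: [181, 180, 177, 176, 176, 178, 180]  (not all equal)
t=8: [153, 152, 151, 149, 149, 151, 153]  (not all equal)
t=9: [99, 98, 96, 95, 96, 97, 98]  (not all equal)
t=10: [231, 230, 229, 228, 228, 230, 231]  (not all equal)
t=11: [14, 13, 12, 12, 12, 13, 14]  (not all equal)
t=12: [62, 62, 61, 60, 61, 62, 62]  (not all equal)
t=13: [159, 158, 158, 158, 158, 158, 159]  (not all equal)
t=14: [111, 111, 111, 111, 111, 111, 111]  (all equal)

Answer: 14
Key observation: Synchronization is absorbing here: once all patches are equal they stay equal, and step 14 is the first all-equal step.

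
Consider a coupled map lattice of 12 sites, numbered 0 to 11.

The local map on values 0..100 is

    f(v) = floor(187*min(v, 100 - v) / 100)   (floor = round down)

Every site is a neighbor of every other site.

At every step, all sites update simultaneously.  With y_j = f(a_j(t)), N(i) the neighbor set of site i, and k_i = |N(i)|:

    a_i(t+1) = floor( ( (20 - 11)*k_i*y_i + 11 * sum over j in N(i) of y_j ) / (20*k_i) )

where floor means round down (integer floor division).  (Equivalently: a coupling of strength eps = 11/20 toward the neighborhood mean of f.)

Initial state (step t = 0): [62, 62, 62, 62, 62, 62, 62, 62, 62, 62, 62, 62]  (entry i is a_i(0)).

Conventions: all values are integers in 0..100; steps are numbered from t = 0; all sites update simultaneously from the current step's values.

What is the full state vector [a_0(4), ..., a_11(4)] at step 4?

Answer: [26, 26, 26, 26, 26, 26, 26, 26, 26, 26, 26, 26]

Derivation:
t=0: [62, 62, 62, 62, 62, 62, 62, 62, 62, 62, 62, 62]
t=1: [71, 71, 71, 71, 71, 71, 71, 71, 71, 71, 71, 71]
t=2: [54, 54, 54, 54, 54, 54, 54, 54, 54, 54, 54, 54]
t=3: [86, 86, 86, 86, 86, 86, 86, 86, 86, 86, 86, 86]
t=4: [26, 26, 26, 26, 26, 26, 26, 26, 26, 26, 26, 26]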